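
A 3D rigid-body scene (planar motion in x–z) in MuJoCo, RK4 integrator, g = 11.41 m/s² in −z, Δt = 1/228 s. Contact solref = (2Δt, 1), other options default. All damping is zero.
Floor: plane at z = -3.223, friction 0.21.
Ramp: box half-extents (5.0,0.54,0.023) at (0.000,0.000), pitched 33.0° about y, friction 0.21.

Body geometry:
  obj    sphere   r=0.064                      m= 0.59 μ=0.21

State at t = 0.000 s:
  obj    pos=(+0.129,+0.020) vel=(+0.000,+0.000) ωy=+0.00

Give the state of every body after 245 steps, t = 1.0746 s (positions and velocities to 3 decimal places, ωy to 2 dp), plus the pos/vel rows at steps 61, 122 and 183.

State at t = 1.0746 s:
  obj    pos=(+2.279,-1.376) vel=(+4.001,-2.598) ωy=+74.51

Key-timestep trajectory:
   step    t(s)  obj.x    obj.z    obj.vx   obj.vz 
     61  0.2675   +0.262  -0.067  +0.996  -0.647
    122  0.5351   +0.662  -0.326  +1.992  -1.294
    183  0.8026   +1.328  -0.759  +2.988  -1.941


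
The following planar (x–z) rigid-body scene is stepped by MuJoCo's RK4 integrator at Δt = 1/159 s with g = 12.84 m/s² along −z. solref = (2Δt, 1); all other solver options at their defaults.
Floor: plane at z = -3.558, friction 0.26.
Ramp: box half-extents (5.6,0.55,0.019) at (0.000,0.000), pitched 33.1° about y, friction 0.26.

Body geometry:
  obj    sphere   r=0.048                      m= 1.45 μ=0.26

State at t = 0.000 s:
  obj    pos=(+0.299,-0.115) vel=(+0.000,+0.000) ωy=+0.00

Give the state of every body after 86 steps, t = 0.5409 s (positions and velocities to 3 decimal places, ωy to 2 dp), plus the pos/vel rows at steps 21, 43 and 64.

State at t = 0.5409 s:
  obj    pos=(+0.913,-0.515) vel=(+2.270,-1.480) ωy=+56.40

Key-timestep trajectory:
   step    t(s)  obj.x    obj.z    obj.vx   obj.vz 
     21  0.1321   +0.336  -0.139  +0.555  -0.362
     43  0.2704   +0.453  -0.215  +1.135  -0.740
     64  0.4025   +0.639  -0.337  +1.689  -1.101


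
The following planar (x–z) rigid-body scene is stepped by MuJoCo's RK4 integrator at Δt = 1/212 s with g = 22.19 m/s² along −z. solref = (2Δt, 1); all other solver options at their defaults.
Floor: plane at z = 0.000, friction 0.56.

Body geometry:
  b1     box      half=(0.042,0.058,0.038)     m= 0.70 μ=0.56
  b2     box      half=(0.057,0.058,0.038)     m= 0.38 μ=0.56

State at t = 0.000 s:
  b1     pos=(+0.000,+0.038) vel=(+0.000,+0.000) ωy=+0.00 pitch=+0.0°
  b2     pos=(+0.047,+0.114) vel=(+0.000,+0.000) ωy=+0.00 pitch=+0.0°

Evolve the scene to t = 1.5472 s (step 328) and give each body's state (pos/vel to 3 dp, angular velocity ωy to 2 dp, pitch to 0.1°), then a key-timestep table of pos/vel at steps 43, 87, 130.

State at t = 1.5472 s:
  b1     pos=(+0.000,+0.038) vel=(+0.000,+0.000) ωy=+0.00 pitch=+0.0°
  b2     pos=(+0.099,+0.057) vel=(+0.000,+0.000) ωy=+0.00 pitch=+90.0°

Key-timestep trajectory:
   step    t(s)  b1.x    b1.z    b1.vx   b1.vz   b2.x    b2.z    b2.vx   b2.vz 
     43  0.2028   +0.000  +0.038  +0.000  +0.000   +0.091  +0.060  +0.687  -0.704
     87  0.4104   +0.000  +0.038  +0.000  +0.000   +0.134  +0.068  +0.013  +0.001
    130  0.6132   +0.000  +0.038  +0.000  +0.000   +0.113  +0.064  -0.359  -0.120


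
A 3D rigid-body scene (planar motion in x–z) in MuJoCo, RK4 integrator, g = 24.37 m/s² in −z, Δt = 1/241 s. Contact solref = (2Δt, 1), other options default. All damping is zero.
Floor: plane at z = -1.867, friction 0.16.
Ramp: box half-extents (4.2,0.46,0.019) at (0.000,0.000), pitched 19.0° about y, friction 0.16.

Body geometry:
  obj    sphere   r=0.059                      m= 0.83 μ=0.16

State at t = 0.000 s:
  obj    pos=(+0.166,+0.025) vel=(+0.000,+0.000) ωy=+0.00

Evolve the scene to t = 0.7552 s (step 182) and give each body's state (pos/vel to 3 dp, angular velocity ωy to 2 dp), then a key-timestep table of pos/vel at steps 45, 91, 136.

State at t = 0.7552 s:
  obj    pos=(+1.694,-0.501) vel=(+4.047,-1.393) ωy=+72.52

Key-timestep trajectory:
   step    t(s)  obj.x    obj.z    obj.vx   obj.vz 
     45  0.1867   +0.260  -0.007  +1.001  -0.345
     91  0.3776   +0.548  -0.106  +2.024  -0.697
    136  0.5643   +1.019  -0.269  +3.024  -1.041


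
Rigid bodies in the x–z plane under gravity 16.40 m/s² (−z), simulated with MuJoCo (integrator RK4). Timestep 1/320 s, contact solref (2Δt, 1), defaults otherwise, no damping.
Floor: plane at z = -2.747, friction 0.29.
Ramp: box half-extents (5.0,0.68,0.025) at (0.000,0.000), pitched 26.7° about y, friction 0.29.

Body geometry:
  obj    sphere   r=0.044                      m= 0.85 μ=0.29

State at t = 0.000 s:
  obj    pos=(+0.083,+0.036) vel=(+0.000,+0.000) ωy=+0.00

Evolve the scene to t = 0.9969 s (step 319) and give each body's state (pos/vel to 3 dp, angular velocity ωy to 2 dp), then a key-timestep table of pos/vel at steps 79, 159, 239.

State at t = 0.9969 s:
  obj    pos=(+2.419,-1.140) vel=(+4.688,-2.358) ωy=+119.24

Key-timestep trajectory:
   step    t(s)  obj.x    obj.z    obj.vx   obj.vz 
     79  0.2469   +0.226  -0.037  +1.161  -0.584
    159  0.4969   +0.663  -0.256  +2.336  -1.175
    239  0.7469   +1.394  -0.624  +3.512  -1.766


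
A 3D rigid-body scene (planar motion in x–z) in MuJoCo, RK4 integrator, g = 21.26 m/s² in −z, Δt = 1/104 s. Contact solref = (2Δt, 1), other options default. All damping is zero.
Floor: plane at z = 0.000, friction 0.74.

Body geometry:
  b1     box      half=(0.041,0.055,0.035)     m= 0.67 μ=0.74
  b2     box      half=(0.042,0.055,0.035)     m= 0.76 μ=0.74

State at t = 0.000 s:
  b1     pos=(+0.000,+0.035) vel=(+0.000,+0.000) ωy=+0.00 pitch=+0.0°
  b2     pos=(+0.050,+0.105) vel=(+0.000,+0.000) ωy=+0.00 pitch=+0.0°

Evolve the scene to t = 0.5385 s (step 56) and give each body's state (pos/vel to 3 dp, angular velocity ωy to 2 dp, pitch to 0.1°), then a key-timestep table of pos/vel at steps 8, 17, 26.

State at t = 0.5385 s:
  b1     pos=(+0.000,+0.035) vel=(+0.000,+0.000) ωy=+0.00 pitch=+0.0°
  b2     pos=(+0.089,+0.042) vel=(+0.000,+0.000) ωy=+0.00 pitch=+90.0°

Key-timestep trajectory:
   step    t(s)  b1.x    b1.z    b1.vx   b1.vz   b2.x    b2.z    b2.vx   b2.vz 
      8  0.0769   +0.000  +0.035  -0.001  +0.007   +0.059  +0.101  +0.269  -0.138
     17  0.1635   +0.000  +0.035  +0.000  +0.001   +0.091  +0.041  +0.322  -1.208
     26  0.2500   +0.000  +0.035  +0.000  +0.000   +0.090  +0.041  -0.019  +0.046


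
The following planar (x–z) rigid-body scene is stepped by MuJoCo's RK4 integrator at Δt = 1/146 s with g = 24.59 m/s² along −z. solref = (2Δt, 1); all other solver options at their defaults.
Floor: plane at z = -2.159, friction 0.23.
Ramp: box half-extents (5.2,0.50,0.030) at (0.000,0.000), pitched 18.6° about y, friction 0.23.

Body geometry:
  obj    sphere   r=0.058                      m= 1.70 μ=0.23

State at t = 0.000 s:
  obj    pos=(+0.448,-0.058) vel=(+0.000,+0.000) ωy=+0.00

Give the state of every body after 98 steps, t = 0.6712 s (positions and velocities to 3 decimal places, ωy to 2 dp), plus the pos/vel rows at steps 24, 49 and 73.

State at t = 0.6712 s:
  obj    pos=(+1.644,-0.461) vel=(+3.564,-1.199) ωy=+64.82

Key-timestep trajectory:
   step    t(s)  obj.x    obj.z    obj.vx   obj.vz 
     24  0.1644   +0.520  -0.082  +0.873  -0.294
     49  0.3356   +0.747  -0.159  +1.782  -0.600
     73  0.5000   +1.112  -0.281  +2.655  -0.894


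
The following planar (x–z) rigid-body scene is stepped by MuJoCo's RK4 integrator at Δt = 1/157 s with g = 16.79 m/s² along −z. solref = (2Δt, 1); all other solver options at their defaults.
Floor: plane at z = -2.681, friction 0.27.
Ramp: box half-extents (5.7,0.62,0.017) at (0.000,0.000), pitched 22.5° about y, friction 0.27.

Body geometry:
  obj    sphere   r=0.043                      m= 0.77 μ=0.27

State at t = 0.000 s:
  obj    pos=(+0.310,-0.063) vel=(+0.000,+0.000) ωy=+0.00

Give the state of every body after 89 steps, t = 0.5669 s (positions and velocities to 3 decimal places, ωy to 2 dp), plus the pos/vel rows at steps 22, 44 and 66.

State at t = 0.5669 s:
  obj    pos=(+0.991,-0.346) vel=(+2.403,-0.996) ωy=+60.48

Key-timestep trajectory:
   step    t(s)  obj.x    obj.z    obj.vx   obj.vz 
     22  0.1401   +0.352  -0.081  +0.594  -0.246
     44  0.2803   +0.476  -0.132  +1.188  -0.492
     66  0.4204   +0.685  -0.219  +1.782  -0.738


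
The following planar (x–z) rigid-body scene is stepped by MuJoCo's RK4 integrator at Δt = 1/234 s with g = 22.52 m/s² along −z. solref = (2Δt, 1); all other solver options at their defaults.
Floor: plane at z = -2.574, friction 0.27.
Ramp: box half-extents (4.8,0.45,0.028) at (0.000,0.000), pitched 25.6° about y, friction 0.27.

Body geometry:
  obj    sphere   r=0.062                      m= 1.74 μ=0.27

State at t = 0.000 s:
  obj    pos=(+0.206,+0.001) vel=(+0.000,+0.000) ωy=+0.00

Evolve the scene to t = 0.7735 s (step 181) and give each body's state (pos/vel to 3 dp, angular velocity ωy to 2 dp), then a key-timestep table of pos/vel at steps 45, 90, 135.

State at t = 0.7735 s:
  obj    pos=(+2.081,-0.897) vel=(+4.849,-2.323) ωy=+86.70

Key-timestep trajectory:
   step    t(s)  obj.x    obj.z    obj.vx   obj.vz 
     45  0.1923   +0.322  -0.054  +1.206  -0.578
     90  0.3846   +0.670  -0.221  +2.411  -1.155
    135  0.5769   +1.249  -0.499  +3.616  -1.733


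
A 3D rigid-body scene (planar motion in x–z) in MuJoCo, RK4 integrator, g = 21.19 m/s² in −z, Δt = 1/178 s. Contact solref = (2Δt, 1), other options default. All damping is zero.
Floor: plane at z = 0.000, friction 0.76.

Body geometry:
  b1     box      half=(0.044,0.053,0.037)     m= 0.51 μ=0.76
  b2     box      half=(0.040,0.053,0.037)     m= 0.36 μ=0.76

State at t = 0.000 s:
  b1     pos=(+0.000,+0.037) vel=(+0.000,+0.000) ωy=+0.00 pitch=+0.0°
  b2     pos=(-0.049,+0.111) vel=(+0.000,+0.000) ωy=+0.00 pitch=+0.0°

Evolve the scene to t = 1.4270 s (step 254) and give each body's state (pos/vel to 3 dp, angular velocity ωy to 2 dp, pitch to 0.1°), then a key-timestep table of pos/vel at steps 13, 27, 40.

State at t = 1.4270 s:
  b1     pos=(+0.000,+0.037) vel=(+0.000,+0.000) ωy=+0.00 pitch=+0.0°
  b2     pos=(-0.094,+0.040) vel=(+0.000,+0.000) ωy=+0.00 pitch=-90.0°

Key-timestep trajectory:
   step    t(s)  b1.x    b1.z    b1.vx   b1.vz   b2.x    b2.z    b2.vx   b2.vz 
     13  0.0730   +0.000  +0.037  +0.000  +0.001   -0.054  +0.110  -0.153  -0.039
     27  0.1517   +0.000  +0.037  +0.000  +0.000   -0.077  +0.093  -0.390  -0.628
     40  0.2247   +0.000  +0.037  +0.000  +0.000   -0.095  +0.037  +0.067  +0.164


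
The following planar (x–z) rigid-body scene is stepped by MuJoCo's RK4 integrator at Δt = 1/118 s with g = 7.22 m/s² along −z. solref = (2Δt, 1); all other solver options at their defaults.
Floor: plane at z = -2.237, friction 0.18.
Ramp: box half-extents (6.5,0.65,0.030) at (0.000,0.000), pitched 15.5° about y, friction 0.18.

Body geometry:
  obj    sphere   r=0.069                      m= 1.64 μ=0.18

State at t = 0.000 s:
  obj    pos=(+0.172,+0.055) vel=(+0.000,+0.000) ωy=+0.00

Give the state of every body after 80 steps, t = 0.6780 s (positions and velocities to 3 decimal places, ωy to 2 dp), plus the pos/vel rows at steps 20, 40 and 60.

State at t = 0.6780 s:
  obj    pos=(+0.477,-0.030) vel=(+0.901,-0.250) ωy=+13.54

Key-timestep trajectory:
   step    t(s)  obj.x    obj.z    obj.vx   obj.vz 
     20  0.1695   +0.191  +0.050  +0.225  -0.062
     40  0.3390   +0.248  +0.034  +0.450  -0.125
     60  0.5085   +0.344  +0.007  +0.675  -0.187


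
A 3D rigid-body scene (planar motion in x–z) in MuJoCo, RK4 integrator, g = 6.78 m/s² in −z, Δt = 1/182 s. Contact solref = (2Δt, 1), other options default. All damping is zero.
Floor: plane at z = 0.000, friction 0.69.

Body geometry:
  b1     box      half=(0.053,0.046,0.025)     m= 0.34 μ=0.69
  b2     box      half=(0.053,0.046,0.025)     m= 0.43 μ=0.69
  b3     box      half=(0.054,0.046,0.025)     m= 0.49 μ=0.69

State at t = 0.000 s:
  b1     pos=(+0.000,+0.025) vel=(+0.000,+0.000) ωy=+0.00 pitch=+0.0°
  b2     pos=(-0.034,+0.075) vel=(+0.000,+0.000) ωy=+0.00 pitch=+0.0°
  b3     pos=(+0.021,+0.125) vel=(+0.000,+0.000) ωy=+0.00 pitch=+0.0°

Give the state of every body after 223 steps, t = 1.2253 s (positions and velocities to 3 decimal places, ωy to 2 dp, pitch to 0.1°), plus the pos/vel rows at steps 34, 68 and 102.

State at t = 1.2253 s:
  b1     pos=(+0.000,+0.025) vel=(+0.000,+0.000) ωy=+0.00 pitch=+0.0°
  b2     pos=(-0.034,+0.075) vel=(+0.000,+0.000) ωy=+0.00 pitch=+0.0°
  b3     pos=(+0.143,+0.025) vel=(+0.000,+0.000) ωy=+0.00 pitch=+180.0°

Key-timestep trajectory:
   step    t(s)  b1.x    b1.z    b1.vx   b1.vz   b2.x    b2.z    b2.vx   b2.vz   b3.x    b3.z    b3.vx   b3.vz 
     34  0.1868   +0.000  +0.025  +0.000  +0.000   -0.034  +0.075  +0.000  +0.000   +0.025  +0.124  +0.056  -0.014
     68  0.3736   +0.000  +0.025  +0.000  +0.000   -0.034  +0.075  -0.001  +0.000   +0.048  +0.109  +0.208  +0.043
    102  0.5604   +0.000  +0.025  +0.000  +0.000   -0.034  +0.075  +0.000  +0.000   +0.099  +0.085  +0.348  -0.430


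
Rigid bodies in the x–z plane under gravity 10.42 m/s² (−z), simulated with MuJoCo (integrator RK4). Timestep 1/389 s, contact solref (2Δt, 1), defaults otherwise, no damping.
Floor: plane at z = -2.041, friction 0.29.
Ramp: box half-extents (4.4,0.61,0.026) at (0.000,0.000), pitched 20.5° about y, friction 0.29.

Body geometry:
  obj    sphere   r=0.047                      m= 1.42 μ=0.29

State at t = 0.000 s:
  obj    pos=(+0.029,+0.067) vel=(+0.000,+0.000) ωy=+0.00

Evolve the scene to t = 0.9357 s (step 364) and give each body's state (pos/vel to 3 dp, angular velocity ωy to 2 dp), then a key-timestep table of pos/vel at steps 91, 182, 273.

State at t = 0.9357 s:
  obj    pos=(+1.098,-0.333) vel=(+2.285,-0.854) ωy=+51.89

Key-timestep trajectory:
   step    t(s)  obj.x    obj.z    obj.vx   obj.vz 
     91  0.2339   +0.096  +0.042  +0.571  -0.214
    182  0.4679   +0.296  -0.033  +1.142  -0.427
    273  0.7018   +0.630  -0.158  +1.713  -0.641


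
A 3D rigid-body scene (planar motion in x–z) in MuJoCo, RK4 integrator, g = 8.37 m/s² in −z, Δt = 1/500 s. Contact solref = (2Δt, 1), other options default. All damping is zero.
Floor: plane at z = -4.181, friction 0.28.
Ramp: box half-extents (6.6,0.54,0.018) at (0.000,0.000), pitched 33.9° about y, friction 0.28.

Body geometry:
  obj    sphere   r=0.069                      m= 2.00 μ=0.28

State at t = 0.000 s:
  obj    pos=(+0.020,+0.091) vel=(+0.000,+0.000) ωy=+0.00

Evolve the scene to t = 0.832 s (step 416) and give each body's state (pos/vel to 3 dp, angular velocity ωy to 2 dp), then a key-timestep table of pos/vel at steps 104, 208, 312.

State at t = 0.832 s:
  obj    pos=(+0.978,-0.552) vel=(+2.303,-1.547) ωy=+40.20

Key-timestep trajectory:
   step    t(s)  obj.x    obj.z    obj.vx   obj.vz 
    104  0.2080   +0.080  +0.051  +0.576  -0.387
    208  0.4160   +0.260  -0.070  +1.151  -0.774
    312  0.6240   +0.559  -0.271  +1.727  -1.161


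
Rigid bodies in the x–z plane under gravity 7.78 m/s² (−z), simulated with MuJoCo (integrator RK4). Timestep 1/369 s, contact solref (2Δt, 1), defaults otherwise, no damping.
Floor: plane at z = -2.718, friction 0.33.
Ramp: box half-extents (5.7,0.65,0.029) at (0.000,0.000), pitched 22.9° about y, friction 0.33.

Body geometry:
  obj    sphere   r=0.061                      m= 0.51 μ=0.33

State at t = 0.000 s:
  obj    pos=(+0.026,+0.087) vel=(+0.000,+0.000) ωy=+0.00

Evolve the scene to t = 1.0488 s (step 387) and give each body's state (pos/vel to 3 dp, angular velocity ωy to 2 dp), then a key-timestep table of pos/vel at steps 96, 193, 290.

State at t = 1.0488 s:
  obj    pos=(+1.122,-0.376) vel=(+2.089,-0.883) ωy=+37.18

Key-timestep trajectory:
   step    t(s)  obj.x    obj.z    obj.vx   obj.vz 
     96  0.2602   +0.093  +0.058  +0.518  -0.219
    193  0.5230   +0.298  -0.028  +1.042  -0.440
    290  0.7859   +0.641  -0.173  +1.566  -0.661


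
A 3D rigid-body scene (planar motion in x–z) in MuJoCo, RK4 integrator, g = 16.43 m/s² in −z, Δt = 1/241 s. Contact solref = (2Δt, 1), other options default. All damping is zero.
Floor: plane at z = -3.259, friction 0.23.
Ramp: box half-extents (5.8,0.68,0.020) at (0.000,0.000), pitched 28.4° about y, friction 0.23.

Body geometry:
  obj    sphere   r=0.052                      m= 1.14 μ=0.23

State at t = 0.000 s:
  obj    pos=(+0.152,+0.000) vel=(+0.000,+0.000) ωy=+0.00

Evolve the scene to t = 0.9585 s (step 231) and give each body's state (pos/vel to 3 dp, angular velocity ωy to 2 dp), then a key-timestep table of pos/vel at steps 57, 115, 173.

State at t = 0.9585 s:
  obj    pos=(+2.408,-1.220) vel=(+4.707,-2.545) ωy=+102.87

Key-timestep trajectory:
   step    t(s)  obj.x    obj.z    obj.vx   obj.vz 
     57  0.2365   +0.289  -0.075  +1.162  -0.628
    115  0.4772   +0.711  -0.303  +2.343  -1.267
    173  0.7178   +1.417  -0.684  +3.525  -1.906


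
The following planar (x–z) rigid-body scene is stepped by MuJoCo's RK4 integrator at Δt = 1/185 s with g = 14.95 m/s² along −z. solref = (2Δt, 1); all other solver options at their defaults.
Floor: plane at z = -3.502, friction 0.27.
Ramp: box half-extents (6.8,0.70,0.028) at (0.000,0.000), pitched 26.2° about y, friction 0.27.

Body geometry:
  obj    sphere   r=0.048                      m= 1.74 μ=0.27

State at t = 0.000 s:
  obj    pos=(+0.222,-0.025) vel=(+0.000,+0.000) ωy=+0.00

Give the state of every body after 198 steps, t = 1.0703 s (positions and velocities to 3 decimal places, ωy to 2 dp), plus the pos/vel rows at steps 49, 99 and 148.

State at t = 1.0703 s:
  obj    pos=(+2.645,-1.217) vel=(+4.528,-2.228) ωy=+105.11

Key-timestep trajectory:
   step    t(s)  obj.x    obj.z    obj.vx   obj.vz 
     49  0.2649   +0.371  -0.098  +1.121  -0.551
     99  0.5351   +0.828  -0.323  +2.264  -1.114
    148  0.8000   +1.576  -0.691  +3.384  -1.665


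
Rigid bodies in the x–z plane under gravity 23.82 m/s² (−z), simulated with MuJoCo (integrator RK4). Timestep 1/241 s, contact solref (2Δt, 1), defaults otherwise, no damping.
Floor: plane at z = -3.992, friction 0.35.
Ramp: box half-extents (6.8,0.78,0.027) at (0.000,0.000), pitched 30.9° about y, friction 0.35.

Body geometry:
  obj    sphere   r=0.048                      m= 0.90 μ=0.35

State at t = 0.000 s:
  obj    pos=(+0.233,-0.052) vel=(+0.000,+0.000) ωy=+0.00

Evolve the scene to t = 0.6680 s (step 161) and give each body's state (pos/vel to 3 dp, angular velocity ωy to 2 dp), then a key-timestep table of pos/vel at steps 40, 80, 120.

State at t = 0.6680 s:
  obj    pos=(+1.906,-1.053) vel=(+5.009,-2.998) ωy=+121.58

Key-timestep trajectory:
   step    t(s)  obj.x    obj.z    obj.vx   obj.vz 
     40  0.1660   +0.336  -0.114  +1.245  -0.745
     80  0.3320   +0.646  -0.299  +2.489  -1.490
    120  0.4979   +1.163  -0.608  +3.733  -2.234


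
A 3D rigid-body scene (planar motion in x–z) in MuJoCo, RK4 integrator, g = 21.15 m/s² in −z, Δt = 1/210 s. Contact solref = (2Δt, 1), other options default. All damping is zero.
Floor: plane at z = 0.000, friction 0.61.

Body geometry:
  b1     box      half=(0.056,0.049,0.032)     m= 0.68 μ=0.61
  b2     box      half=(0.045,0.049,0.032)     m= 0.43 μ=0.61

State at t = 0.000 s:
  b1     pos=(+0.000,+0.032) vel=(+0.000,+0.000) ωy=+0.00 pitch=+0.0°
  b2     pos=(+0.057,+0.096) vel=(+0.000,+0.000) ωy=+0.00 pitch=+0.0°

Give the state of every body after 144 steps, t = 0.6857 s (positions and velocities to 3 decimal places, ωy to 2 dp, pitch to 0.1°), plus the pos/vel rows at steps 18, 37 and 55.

State at t = 0.6857 s:
  b1     pos=(+0.000,+0.032) vel=(+0.000,+0.000) ωy=+0.00 pitch=+0.0°
  b2     pos=(+0.098,+0.045) vel=(+0.000,+0.000) ωy=+0.00 pitch=+90.0°

Key-timestep trajectory:
   step    t(s)  b1.x    b1.z    b1.vx   b1.vz   b2.x    b2.z    b2.vx   b2.vz 
     18  0.0857   +0.000  +0.032  +0.000  +0.000   +0.059  +0.096  +0.042  -0.003
     37  0.1762   +0.000  +0.032  +0.000  +0.000   +0.068  +0.094  +0.211  -0.080
     55  0.2619   +0.000  +0.032  +0.000  +0.000   +0.095  +0.052  +0.360  -1.214


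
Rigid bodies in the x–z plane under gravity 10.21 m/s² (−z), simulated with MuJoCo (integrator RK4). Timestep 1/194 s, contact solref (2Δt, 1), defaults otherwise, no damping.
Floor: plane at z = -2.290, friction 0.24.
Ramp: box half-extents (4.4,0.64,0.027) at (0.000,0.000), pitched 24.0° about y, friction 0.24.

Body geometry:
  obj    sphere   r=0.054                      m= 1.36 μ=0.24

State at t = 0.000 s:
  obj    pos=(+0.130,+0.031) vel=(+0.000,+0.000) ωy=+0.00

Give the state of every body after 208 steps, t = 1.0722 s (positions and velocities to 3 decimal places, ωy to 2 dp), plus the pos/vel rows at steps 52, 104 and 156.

State at t = 1.0722 s:
  obj    pos=(+1.688,-0.663) vel=(+2.905,-1.294) ωy=+58.88

Key-timestep trajectory:
   step    t(s)  obj.x    obj.z    obj.vx   obj.vz 
     52  0.2680   +0.227  -0.013  +0.726  -0.323
    104  0.5361   +0.519  -0.143  +1.453  -0.647
    156  0.8041   +1.006  -0.359  +2.179  -0.970


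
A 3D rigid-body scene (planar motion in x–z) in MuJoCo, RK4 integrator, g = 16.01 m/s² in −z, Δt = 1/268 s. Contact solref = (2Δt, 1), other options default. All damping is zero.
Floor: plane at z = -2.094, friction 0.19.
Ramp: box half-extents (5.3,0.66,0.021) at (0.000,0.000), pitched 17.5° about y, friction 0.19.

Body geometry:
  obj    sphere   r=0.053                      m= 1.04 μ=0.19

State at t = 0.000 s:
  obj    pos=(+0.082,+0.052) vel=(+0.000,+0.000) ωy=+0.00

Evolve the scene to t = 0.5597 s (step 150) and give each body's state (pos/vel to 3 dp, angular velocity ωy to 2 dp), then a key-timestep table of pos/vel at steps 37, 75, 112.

State at t = 0.5597 s:
  obj    pos=(+0.596,-0.110) vel=(+1.836,-0.579) ωy=+36.31

Key-timestep trajectory:
   step    t(s)  obj.x    obj.z    obj.vx   obj.vz 
     37  0.1381   +0.113  +0.042  +0.453  -0.143
     75  0.2799   +0.210  +0.011  +0.918  -0.289
    112  0.4179   +0.368  -0.039  +1.371  -0.432


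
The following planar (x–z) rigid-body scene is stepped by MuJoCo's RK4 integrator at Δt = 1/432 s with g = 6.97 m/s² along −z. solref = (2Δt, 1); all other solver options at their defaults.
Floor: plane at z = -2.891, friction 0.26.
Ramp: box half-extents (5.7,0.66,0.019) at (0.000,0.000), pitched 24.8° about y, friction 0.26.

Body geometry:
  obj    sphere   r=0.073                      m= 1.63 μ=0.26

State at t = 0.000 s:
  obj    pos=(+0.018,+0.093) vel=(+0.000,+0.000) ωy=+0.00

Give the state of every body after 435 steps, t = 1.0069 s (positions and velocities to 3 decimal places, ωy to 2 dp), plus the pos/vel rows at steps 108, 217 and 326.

State at t = 1.0069 s:
  obj    pos=(+0.979,-0.351) vel=(+1.909,-0.882) ωy=+28.80

Key-timestep trajectory:
   step    t(s)  obj.x    obj.z    obj.vx   obj.vz 
    108  0.2500   +0.077  +0.066  +0.474  -0.219
    217  0.5023   +0.257  -0.017  +0.952  -0.440
    326  0.7546   +0.558  -0.156  +1.431  -0.661


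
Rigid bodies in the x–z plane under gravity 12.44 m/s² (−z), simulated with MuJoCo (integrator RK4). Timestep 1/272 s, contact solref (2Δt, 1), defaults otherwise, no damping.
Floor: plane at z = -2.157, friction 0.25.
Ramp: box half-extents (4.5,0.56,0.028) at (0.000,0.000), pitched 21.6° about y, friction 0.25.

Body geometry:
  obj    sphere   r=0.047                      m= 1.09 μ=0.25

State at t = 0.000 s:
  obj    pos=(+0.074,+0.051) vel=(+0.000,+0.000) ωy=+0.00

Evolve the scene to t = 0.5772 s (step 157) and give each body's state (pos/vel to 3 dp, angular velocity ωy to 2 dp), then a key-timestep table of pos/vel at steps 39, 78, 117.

State at t = 0.5772 s:
  obj    pos=(+0.581,-0.149) vel=(+1.756,-0.695) ωy=+40.16

Key-timestep trajectory:
   step    t(s)  obj.x    obj.z    obj.vx   obj.vz 
     39  0.1434   +0.105  +0.039  +0.436  -0.173
     78  0.2868   +0.199  +0.002  +0.872  -0.345
    117  0.4301   +0.356  -0.060  +1.308  -0.518


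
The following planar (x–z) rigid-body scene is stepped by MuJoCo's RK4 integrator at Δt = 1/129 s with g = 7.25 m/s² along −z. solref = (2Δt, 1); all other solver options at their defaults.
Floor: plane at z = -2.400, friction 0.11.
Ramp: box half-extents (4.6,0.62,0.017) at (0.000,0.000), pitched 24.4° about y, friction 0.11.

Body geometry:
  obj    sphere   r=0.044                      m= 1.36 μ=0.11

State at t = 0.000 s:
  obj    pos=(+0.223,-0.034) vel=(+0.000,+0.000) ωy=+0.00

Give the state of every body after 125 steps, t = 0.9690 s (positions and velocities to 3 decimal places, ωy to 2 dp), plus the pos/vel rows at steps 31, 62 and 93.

State at t = 0.9690 s:
  obj    pos=(+1.193,-0.474) vel=(+2.005,-0.899) ωy=+40.01

Key-timestep trajectory:
   step    t(s)  obj.x    obj.z    obj.vx   obj.vz 
     31  0.2403   +0.283  -0.061  +0.498  -0.222
     62  0.4806   +0.462  -0.142  +0.998  -0.435
     93  0.7209   +0.760  -0.278  +1.491  -0.672


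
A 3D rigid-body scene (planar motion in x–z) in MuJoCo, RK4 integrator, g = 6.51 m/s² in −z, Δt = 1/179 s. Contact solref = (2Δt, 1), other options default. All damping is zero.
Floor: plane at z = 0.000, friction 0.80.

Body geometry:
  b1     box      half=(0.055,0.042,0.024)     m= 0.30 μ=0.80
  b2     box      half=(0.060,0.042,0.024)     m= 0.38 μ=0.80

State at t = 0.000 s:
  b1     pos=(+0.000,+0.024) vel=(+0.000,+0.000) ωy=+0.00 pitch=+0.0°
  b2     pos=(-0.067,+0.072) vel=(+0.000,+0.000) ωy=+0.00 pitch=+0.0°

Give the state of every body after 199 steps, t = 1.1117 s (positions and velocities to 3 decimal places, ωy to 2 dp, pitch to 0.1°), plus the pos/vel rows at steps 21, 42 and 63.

State at t = 1.1117 s:
  b1     pos=(+0.000,+0.024) vel=(+0.000,+0.000) ωy=+0.00 pitch=+0.0°
  b2     pos=(-0.080,+0.058) vel=(+0.000,+0.000) ωy=+0.01 pitch=-41.6°

Key-timestep trajectory:
   step    t(s)  b1.x    b1.z    b1.vx   b1.vz   b2.x    b2.z    b2.vx   b2.vz 
     21  0.1173   +0.000  +0.024  +0.000  +0.000   -0.073  +0.068  -0.101  -0.097
     42  0.2346   +0.000  +0.024  +0.000  +0.000   -0.084  +0.060  -0.025  +0.020
     63  0.3520   +0.000  +0.024  +0.000  +0.000   -0.079  +0.058  -0.026  -0.009


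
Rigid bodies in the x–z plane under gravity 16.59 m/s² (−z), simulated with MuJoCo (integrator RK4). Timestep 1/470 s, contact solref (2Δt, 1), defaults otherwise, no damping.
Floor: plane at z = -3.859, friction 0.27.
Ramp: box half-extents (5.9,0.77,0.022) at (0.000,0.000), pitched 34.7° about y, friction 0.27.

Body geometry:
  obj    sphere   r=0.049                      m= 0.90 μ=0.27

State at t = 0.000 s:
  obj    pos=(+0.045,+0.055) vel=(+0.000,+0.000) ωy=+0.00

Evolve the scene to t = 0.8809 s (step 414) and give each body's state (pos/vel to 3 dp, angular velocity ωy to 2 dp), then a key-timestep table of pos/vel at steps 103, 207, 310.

State at t = 0.8809 s:
  obj    pos=(+2.197,-1.435) vel=(+4.886,-3.383) ωy=+121.25

Key-timestep trajectory:
   step    t(s)  obj.x    obj.z    obj.vx   obj.vz 
    103  0.2191   +0.178  -0.037  +1.216  -0.842
    207  0.4404   +0.583  -0.317  +2.443  -1.692
    310  0.6596   +1.252  -0.780  +3.658  -2.533


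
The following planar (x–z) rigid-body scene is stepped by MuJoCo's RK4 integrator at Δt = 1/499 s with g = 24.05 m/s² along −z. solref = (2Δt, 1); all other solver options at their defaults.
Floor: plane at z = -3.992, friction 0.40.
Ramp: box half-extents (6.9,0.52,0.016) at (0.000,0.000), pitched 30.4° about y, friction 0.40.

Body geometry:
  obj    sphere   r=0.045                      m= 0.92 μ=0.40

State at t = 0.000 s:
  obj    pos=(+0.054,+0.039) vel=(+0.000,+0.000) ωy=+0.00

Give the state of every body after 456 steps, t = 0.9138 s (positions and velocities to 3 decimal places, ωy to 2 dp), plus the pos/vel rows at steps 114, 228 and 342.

State at t = 0.9138 s:
  obj    pos=(+3.185,-1.798) vel=(+6.852,-4.020) ωy=+176.52

Key-timestep trajectory:
   step    t(s)  obj.x    obj.z    obj.vx   obj.vz 
    114  0.2285   +0.250  -0.076  +1.713  -1.005
    228  0.4569   +0.837  -0.420  +3.426  -2.010
    342  0.6854   +1.815  -0.994  +5.139  -3.015


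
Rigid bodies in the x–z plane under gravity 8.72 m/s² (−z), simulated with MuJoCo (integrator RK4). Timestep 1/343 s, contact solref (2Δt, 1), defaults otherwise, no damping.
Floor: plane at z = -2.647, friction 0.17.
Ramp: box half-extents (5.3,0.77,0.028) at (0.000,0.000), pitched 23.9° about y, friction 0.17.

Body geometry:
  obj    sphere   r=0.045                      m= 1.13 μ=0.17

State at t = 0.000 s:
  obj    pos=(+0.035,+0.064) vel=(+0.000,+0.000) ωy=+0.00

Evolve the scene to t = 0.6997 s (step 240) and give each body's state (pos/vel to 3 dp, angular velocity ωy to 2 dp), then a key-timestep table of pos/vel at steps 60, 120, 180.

State at t = 0.6997 s:
  obj    pos=(+0.600,-0.186) vel=(+1.614,-0.715) ωy=+39.23

Key-timestep trajectory:
   step    t(s)  obj.x    obj.z    obj.vx   obj.vz 
     60  0.1749   +0.070  +0.049  +0.404  -0.179
    120  0.3499   +0.176  +0.002  +0.807  -0.358
    180  0.5248   +0.353  -0.077  +1.211  -0.537


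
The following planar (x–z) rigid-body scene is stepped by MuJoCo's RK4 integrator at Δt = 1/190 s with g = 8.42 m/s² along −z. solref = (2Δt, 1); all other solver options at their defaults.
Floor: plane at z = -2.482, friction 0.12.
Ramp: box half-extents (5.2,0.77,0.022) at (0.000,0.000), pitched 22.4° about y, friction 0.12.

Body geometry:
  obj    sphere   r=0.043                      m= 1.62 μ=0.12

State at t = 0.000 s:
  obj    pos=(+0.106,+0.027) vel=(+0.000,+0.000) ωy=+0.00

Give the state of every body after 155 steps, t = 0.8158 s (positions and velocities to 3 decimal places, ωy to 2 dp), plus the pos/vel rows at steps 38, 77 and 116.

State at t = 0.8158 s:
  obj    pos=(+0.811,-0.264) vel=(+1.729,-0.713) ωy=+43.46

Key-timestep trajectory:
   step    t(s)  obj.x    obj.z    obj.vx   obj.vz 
     38  0.2000   +0.148  +0.009  +0.424  -0.175
     77  0.4053   +0.280  -0.045  +0.859  -0.354
    116  0.6105   +0.501  -0.136  +1.294  -0.533


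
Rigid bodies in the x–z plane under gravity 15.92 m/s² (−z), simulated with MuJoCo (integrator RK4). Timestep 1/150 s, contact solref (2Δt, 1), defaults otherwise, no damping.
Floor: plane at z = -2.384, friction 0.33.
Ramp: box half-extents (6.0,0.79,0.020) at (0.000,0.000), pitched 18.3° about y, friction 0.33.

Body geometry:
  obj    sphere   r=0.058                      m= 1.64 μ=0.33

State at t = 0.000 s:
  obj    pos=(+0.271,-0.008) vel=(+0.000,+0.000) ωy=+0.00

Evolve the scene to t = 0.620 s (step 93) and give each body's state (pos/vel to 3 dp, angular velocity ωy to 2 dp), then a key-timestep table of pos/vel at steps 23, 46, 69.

State at t = 0.620 s:
  obj    pos=(+0.923,-0.223) vel=(+2.102,-0.695) ωy=+38.15

Key-timestep trajectory:
   step    t(s)  obj.x    obj.z    obj.vx   obj.vz 
     23  0.1533   +0.311  -0.021  +0.520  -0.172
     46  0.3067   +0.431  -0.060  +1.040  -0.344
     69  0.4600   +0.630  -0.126  +1.559  -0.516


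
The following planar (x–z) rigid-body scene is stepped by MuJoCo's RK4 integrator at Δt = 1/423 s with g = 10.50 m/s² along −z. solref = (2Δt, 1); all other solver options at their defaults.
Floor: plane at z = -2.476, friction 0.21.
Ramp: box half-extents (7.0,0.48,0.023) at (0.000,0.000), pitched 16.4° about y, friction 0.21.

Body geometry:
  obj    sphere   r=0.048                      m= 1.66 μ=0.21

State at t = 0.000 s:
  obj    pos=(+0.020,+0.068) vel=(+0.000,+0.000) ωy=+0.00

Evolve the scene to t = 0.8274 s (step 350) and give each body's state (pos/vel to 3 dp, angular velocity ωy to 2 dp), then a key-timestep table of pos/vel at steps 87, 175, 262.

State at t = 0.8274 s:
  obj    pos=(+0.715,-0.137) vel=(+1.681,-0.495) ωy=+36.50

Key-timestep trajectory:
   step    t(s)  obj.x    obj.z    obj.vx   obj.vz 
     87  0.2057   +0.063  +0.055  +0.418  -0.123
    175  0.4137   +0.194  +0.017  +0.840  -0.247
    262  0.6194   +0.410  -0.047  +1.258  -0.370


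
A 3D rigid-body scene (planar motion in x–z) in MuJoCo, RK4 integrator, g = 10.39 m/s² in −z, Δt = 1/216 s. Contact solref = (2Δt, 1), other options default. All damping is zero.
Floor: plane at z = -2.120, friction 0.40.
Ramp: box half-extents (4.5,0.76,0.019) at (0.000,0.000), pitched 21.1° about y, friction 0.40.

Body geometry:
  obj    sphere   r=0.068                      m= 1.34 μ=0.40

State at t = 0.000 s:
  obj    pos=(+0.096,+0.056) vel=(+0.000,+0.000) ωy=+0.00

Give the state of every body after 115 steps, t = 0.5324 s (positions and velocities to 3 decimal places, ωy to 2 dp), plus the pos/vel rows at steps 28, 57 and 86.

State at t = 0.5324 s:
  obj    pos=(+0.449,-0.080) vel=(+1.327,-0.512) ωy=+20.91

Key-timestep trajectory:
   step    t(s)  obj.x    obj.z    obj.vx   obj.vz 
     28  0.1296   +0.117  +0.048  +0.323  -0.125
     57  0.2639   +0.183  +0.023  +0.658  -0.254
     86  0.3981   +0.294  -0.020  +0.993  -0.383


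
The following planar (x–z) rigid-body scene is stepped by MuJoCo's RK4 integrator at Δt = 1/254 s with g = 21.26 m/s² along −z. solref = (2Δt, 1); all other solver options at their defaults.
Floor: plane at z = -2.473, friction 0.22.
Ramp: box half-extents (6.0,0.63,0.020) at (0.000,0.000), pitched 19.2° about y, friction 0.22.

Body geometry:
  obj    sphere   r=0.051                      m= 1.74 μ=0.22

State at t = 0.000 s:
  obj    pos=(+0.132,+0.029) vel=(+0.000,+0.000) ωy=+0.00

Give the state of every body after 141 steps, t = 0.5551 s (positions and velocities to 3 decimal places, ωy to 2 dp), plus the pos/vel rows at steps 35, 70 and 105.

State at t = 0.5551 s:
  obj    pos=(+0.859,-0.224) vel=(+2.618,-0.912) ωy=+54.35

Key-timestep trajectory:
   step    t(s)  obj.x    obj.z    obj.vx   obj.vz 
     35  0.1378   +0.177  +0.014  +0.650  -0.226
     70  0.2756   +0.311  -0.033  +1.300  -0.453
    105  0.4134   +0.535  -0.111  +1.950  -0.679


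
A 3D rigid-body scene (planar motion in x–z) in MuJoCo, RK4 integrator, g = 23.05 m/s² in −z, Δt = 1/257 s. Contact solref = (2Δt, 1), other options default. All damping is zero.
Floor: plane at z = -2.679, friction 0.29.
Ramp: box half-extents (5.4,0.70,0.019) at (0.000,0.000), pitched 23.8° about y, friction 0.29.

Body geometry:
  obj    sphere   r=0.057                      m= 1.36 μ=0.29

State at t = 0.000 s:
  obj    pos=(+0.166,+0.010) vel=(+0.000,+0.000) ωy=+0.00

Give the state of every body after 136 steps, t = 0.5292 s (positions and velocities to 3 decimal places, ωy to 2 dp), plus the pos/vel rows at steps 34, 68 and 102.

State at t = 0.5292 s:
  obj    pos=(+1.017,-0.366) vel=(+3.217,-1.419) ωy=+61.67

Key-timestep trajectory:
   step    t(s)  obj.x    obj.z    obj.vx   obj.vz 
     34  0.1323   +0.219  -0.014  +0.804  -0.355
     68  0.2646   +0.379  -0.084  +1.609  -0.710
    102  0.3969   +0.645  -0.201  +2.413  -1.064


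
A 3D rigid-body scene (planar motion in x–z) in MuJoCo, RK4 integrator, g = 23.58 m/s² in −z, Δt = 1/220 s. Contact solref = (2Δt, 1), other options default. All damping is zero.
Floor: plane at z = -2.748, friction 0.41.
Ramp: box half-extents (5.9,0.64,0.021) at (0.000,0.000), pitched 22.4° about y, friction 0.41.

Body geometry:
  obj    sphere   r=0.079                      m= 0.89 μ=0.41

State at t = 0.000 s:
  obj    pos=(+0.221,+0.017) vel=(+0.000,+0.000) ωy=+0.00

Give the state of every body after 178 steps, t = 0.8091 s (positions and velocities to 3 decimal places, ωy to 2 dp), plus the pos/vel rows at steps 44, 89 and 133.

State at t = 0.8091 s:
  obj    pos=(+2.163,-0.784) vel=(+4.801,-1.979) ωy=+65.72

Key-timestep trajectory:
   step    t(s)  obj.x    obj.z    obj.vx   obj.vz 
     44  0.2000   +0.340  -0.032  +1.187  -0.489
     89  0.4045   +0.707  -0.183  +2.401  -0.990
    133  0.6045   +1.306  -0.430  +3.588  -1.479


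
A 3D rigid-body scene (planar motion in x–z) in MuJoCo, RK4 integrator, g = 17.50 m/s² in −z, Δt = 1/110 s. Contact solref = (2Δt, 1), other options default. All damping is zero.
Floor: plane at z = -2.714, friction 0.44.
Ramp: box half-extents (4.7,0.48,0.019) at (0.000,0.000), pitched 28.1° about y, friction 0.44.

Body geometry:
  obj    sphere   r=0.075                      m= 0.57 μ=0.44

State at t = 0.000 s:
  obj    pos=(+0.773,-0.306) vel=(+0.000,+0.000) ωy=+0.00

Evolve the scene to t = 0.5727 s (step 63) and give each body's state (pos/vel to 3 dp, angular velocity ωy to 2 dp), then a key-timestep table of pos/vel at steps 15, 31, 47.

State at t = 0.5727 s:
  obj    pos=(+1.625,-0.761) vel=(+2.974,-1.588) ωy=+44.94

Key-timestep trajectory:
   step    t(s)  obj.x    obj.z    obj.vx   obj.vz 
     15  0.1364   +0.821  -0.332  +0.709  -0.378
     31  0.2818   +0.979  -0.416  +1.464  -0.782
     47  0.4273   +1.247  -0.559  +2.219  -1.185


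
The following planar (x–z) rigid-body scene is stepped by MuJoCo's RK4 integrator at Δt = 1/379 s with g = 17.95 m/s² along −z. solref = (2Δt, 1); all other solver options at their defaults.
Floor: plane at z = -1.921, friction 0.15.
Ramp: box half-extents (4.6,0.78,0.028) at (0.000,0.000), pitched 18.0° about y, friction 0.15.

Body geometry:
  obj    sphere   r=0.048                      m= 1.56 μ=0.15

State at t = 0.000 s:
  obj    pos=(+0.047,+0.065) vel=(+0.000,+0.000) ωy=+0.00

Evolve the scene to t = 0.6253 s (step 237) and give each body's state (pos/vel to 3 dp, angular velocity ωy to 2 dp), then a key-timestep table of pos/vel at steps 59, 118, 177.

State at t = 0.6253 s:
  obj    pos=(+0.784,-0.175) vel=(+2.356,-0.766) ωy=+51.61

Key-timestep trajectory:
   step    t(s)  obj.x    obj.z    obj.vx   obj.vz 
     59  0.1557   +0.093  +0.050  +0.587  -0.191
    118  0.3113   +0.230  +0.005  +1.173  -0.381
    177  0.4670   +0.458  -0.069  +1.760  -0.572


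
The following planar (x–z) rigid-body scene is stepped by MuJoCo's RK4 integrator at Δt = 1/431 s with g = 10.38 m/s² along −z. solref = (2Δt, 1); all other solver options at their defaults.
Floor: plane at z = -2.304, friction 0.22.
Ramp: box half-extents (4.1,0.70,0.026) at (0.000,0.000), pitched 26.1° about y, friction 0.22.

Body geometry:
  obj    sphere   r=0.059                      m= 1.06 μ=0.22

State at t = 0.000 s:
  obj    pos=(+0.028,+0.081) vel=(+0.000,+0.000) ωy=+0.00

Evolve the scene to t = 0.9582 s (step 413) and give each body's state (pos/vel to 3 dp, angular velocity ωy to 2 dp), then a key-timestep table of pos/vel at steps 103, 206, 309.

State at t = 0.9582 s:
  obj    pos=(+1.373,-0.578) vel=(+2.807,-1.375) ωy=+52.97

Key-timestep trajectory:
   step    t(s)  obj.x    obj.z    obj.vx   obj.vz 
    103  0.2390   +0.112  +0.040  +0.700  -0.343
    206  0.4780   +0.363  -0.083  +1.400  -0.686
    309  0.7169   +0.781  -0.288  +2.100  -1.029


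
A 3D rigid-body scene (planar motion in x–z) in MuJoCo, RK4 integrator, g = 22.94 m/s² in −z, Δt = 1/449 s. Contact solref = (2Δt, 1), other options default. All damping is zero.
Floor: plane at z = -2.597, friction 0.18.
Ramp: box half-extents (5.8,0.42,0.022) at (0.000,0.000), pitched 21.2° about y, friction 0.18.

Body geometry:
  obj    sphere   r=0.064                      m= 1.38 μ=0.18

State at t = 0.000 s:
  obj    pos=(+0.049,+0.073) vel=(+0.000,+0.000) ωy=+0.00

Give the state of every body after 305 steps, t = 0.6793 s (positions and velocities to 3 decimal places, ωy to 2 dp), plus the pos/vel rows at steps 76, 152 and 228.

State at t = 0.6793 s:
  obj    pos=(+1.324,-0.421) vel=(+3.753,-1.456) ωy=+62.88

Key-timestep trajectory:
   step    t(s)  obj.x    obj.z    obj.vx   obj.vz 
     76  0.1693   +0.128  +0.042  +0.935  -0.363
    152  0.3385   +0.366  -0.050  +1.870  -0.725
    228  0.5078   +0.761  -0.203  +2.805  -1.088


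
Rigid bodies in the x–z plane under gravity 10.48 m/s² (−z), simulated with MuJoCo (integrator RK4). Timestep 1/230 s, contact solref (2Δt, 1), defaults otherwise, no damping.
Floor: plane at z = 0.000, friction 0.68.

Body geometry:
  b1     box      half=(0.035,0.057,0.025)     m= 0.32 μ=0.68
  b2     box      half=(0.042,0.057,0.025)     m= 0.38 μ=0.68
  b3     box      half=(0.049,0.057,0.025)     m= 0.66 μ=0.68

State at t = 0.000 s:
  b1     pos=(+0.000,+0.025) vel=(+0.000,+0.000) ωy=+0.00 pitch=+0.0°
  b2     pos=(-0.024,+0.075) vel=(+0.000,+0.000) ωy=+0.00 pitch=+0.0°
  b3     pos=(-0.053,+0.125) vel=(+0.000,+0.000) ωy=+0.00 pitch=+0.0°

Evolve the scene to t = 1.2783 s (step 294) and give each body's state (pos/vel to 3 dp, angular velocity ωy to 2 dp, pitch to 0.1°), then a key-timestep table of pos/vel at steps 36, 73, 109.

State at t = 1.2783 s:
  b1     pos=(+0.000,+0.025) vel=(+0.000,+0.000) ωy=+0.00 pitch=+0.0°
  b2     pos=(-0.066,+0.042) vel=(+0.000,+0.000) ωy=+0.00 pitch=-90.0°
  b3     pos=(-0.217,+0.025) vel=(+0.000,+0.000) ωy=+0.00 pitch=+180.0°

Key-timestep trajectory:
   step    t(s)  b1.x    b1.z    b1.vx   b1.vz   b2.x    b2.z    b2.vx   b2.vz   b3.x    b3.z    b3.vx   b3.vz 
     36  0.1565   +0.000  +0.025  +0.001  +0.000   -0.030  +0.077  -0.103  +0.019   -0.071  +0.118  -0.264  -0.138
     73  0.3174   +0.000  +0.025  +0.000  +0.000   -0.066  +0.046  -0.289  -0.759   -0.135  +0.051  -0.513  -0.115
    109  0.4739   +0.000  +0.025  +0.000  +0.000   -0.066  +0.042  +0.000  +0.000   -0.184  +0.052  -0.333  -0.112
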